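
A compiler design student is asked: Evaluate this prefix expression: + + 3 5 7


Parsing prefix expression: + + 3 5 7
Step 1: Innermost operation '+ 3 5'
  3 + 5 = 8
Step 2: Outer operation '+ [8] 7'
  8 + 7 = 15

15


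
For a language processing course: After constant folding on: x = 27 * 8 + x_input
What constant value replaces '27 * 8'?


Identifying constant sub-expression:
  Original: x = 27 * 8 + x_input
  27 and 8 are both compile-time constants
  Evaluating: 27 * 8 = 216
  After folding: x = 216 + x_input

216


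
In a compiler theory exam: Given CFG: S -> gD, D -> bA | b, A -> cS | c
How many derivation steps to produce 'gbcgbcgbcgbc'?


Grammar: S -> gD, D -> bA | b, A -> cS | c
Deriving 'gbcgbcgbcgbc':
Step 1: S -> gD => gD
Step 2: D -> bA => gbA
Step 3: A -> cS => gbcS
Step 4: S -> gD => gbcgD
Step 5: D -> bA => gbcgbA
Step 6: A -> cS => gbcgbcS
Step 7: S -> gD => gbcgbcgD
Step 8: D -> bA => gbcgbcgbA
Step 9: A -> cS => gbcgbcgbcS
Step 10: S -> gD => gbcgbcgbcgD
Step 11: D -> bA => gbcgbcgbcgbA
Step 12: A -> c => gbcgbcgbcgbc
Total derivation steps: 12

12


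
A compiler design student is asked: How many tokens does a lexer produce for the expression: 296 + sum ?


Scanning '296 + sum'
Token 1: '296' -> integer_literal
Token 2: '+' -> operator
Token 3: 'sum' -> identifier
Total tokens: 3

3


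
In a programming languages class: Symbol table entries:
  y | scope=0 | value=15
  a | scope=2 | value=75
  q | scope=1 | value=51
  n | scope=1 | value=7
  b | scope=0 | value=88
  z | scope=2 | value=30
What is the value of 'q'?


Searching symbol table for 'q':
  y | scope=0 | value=15
  a | scope=2 | value=75
  q | scope=1 | value=51 <- MATCH
  n | scope=1 | value=7
  b | scope=0 | value=88
  z | scope=2 | value=30
Found 'q' at scope 1 with value 51

51


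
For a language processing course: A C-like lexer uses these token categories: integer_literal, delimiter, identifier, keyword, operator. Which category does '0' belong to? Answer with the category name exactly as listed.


Token: '0'
Checking categories:
  identifier: no
  integer_literal: YES
  operator: no
  keyword: no
  delimiter: no
Category: integer_literal

integer_literal


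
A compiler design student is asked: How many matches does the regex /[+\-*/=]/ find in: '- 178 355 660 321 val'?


Pattern: /[+\-*/=]/ (operators)
Input: '- 178 355 660 321 val'
Scanning for matches:
  Match 1: '-'
Total matches: 1

1


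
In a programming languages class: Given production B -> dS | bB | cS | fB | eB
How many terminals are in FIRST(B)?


Production: B -> dS | bB | cS | fB | eB
Examining each alternative for leading terminals:
  B -> dS : first terminal = 'd'
  B -> bB : first terminal = 'b'
  B -> cS : first terminal = 'c'
  B -> fB : first terminal = 'f'
  B -> eB : first terminal = 'e'
FIRST(B) = {b, c, d, e, f}
Count: 5

5


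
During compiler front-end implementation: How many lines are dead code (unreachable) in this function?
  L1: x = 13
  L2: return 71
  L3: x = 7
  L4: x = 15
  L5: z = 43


Analyzing control flow:
  L1: reachable (before return)
  L2: reachable (return statement)
  L3: DEAD (after return at L2)
  L4: DEAD (after return at L2)
  L5: DEAD (after return at L2)
Return at L2, total lines = 5
Dead lines: L3 through L5
Count: 3

3


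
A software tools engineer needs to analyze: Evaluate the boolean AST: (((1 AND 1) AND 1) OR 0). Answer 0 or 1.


Step 1: Evaluate inner node
  1 AND 1 = 1
Step 2: Evaluate next node
  1 AND 1 = 1
Step 3: Evaluate root node
  1 OR 0 = 1

1


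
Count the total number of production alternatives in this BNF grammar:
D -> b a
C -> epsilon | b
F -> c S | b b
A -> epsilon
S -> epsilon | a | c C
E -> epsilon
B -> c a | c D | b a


Counting alternatives per rule:
  D: 1 alternative(s)
  C: 2 alternative(s)
  F: 2 alternative(s)
  A: 1 alternative(s)
  S: 3 alternative(s)
  E: 1 alternative(s)
  B: 3 alternative(s)
Sum: 1 + 2 + 2 + 1 + 3 + 1 + 3 = 13

13


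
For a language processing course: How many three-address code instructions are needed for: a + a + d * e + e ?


Expression: a + a + d * e + e
Generating three-address code (respecting * over +/- precedence):
  Instruction 1: t1 = d * e
  Instruction 2: t2 = a + a
  Instruction 3: t3 = t2 + t1
  Instruction 4: t4 = t3 + e
Total instructions: 4

4


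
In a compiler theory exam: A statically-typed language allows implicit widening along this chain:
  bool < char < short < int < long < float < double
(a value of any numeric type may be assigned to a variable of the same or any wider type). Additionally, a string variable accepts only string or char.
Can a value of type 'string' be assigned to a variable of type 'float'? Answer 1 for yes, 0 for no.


Target variable type: float
Source value type: string
Rule: string cannot widen to any numeric type
Result: 0

0


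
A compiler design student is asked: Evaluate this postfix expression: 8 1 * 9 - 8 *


Processing tokens left to right:
Push 8, Push 1
Pop 8 and 1, compute 8 * 1 = 8, push 8
Push 9
Pop 8 and 9, compute 8 - 9 = -1, push -1
Push 8
Pop -1 and 8, compute -1 * 8 = -8, push -8
Stack result: -8

-8


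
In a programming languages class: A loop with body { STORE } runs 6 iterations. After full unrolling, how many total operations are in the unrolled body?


Loop body operations: STORE (1 op per iteration)
Unrolling 6 iterations:
  Iteration 1: STORE (1 ops)
  Iteration 2: STORE (1 ops)
  Iteration 3: STORE (1 ops)
  Iteration 4: STORE (1 ops)
  Iteration 5: STORE (1 ops)
  Iteration 6: STORE (1 ops)
Total: 6 iterations * 1 ops/iter = 6 operations

6


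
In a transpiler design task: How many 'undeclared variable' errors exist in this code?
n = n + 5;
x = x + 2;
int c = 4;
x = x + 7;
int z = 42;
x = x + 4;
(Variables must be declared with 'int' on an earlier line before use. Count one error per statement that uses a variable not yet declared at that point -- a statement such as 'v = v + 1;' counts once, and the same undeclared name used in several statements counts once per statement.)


Scanning code line by line:
  Line 1: use 'n' -> ERROR (undeclared)
  Line 2: use 'x' -> ERROR (undeclared)
  Line 3: declare 'c' -> declared = ['c']
  Line 4: use 'x' -> ERROR (undeclared)
  Line 5: declare 'z' -> declared = ['c', 'z']
  Line 6: use 'x' -> ERROR (undeclared)
Total undeclared variable errors: 4

4


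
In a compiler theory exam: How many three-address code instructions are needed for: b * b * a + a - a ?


Expression: b * b * a + a - a
Generating three-address code (respecting * over +/- precedence):
  Instruction 1: t1 = b * b
  Instruction 2: t2 = t1 * a
  Instruction 3: t3 = t2 + a
  Instruction 4: t4 = t3 - a
Total instructions: 4

4


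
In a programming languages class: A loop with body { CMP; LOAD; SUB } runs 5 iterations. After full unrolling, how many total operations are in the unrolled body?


Loop body operations: CMP, LOAD, SUB (3 ops per iteration)
Unrolling 5 iterations:
  Iteration 1: CMP, LOAD, SUB (3 ops)
  Iteration 2: CMP, LOAD, SUB (3 ops)
  Iteration 3: CMP, LOAD, SUB (3 ops)
  Iteration 4: CMP, LOAD, SUB (3 ops)
  Iteration 5: CMP, LOAD, SUB (3 ops)
Total: 5 iterations * 3 ops/iter = 15 operations

15


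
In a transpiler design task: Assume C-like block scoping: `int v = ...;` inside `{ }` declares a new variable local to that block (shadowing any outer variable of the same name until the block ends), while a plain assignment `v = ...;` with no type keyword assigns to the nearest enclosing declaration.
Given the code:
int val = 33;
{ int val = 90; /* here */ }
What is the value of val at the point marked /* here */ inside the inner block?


Analyzing scoping rules:
Outer scope: declares val = 33
Inner block: 'int val = 90;' declares a NEW val that shadows the outer one
Inside the block the inner declaration is in scope -> 90
Result: 90

90


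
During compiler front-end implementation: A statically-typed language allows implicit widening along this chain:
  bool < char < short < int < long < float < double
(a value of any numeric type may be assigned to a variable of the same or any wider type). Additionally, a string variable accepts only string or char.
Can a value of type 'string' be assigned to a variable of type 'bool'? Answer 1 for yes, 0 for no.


Target variable type: bool
Source value type: string
Rule: string cannot widen to any numeric type
Result: 0

0


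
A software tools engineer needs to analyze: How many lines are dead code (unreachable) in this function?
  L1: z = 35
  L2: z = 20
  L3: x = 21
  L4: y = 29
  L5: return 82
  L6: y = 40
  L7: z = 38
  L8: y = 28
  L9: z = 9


Analyzing control flow:
  L1: reachable (before return)
  L2: reachable (before return)
  L3: reachable (before return)
  L4: reachable (before return)
  L5: reachable (return statement)
  L6: DEAD (after return at L5)
  L7: DEAD (after return at L5)
  L8: DEAD (after return at L5)
  L9: DEAD (after return at L5)
Return at L5, total lines = 9
Dead lines: L6 through L9
Count: 4

4


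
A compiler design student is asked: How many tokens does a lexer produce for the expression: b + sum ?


Scanning 'b + sum'
Token 1: 'b' -> identifier
Token 2: '+' -> operator
Token 3: 'sum' -> identifier
Total tokens: 3

3


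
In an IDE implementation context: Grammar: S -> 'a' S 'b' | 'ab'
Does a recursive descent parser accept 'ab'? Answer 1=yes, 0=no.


Grammar accepts strings of the form a^n b^n (n >= 1)
Word: 'ab'
Counting: 1 a's and 1 b's
Check: 1 == 1? Yes
Derivation (S -> aSb applied 0 time(s), then S -> ab): S => ab
Accepted

1


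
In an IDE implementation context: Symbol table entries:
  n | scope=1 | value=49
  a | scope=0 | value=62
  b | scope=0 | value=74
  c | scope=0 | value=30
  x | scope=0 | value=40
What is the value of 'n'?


Searching symbol table for 'n':
  n | scope=1 | value=49 <- MATCH
  a | scope=0 | value=62
  b | scope=0 | value=74
  c | scope=0 | value=30
  x | scope=0 | value=40
Found 'n' at scope 1 with value 49

49


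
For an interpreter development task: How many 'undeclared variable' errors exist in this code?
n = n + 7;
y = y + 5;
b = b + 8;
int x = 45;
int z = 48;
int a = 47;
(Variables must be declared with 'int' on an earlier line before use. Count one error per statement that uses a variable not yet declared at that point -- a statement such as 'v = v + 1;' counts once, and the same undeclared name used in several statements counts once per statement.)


Scanning code line by line:
  Line 1: use 'n' -> ERROR (undeclared)
  Line 2: use 'y' -> ERROR (undeclared)
  Line 3: use 'b' -> ERROR (undeclared)
  Line 4: declare 'x' -> declared = ['x']
  Line 5: declare 'z' -> declared = ['x', 'z']
  Line 6: declare 'a' -> declared = ['a', 'x', 'z']
Total undeclared variable errors: 3

3


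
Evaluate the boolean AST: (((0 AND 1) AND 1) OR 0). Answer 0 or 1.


Step 1: Evaluate inner node
  0 AND 1 = 0
Step 2: Evaluate next node
  0 AND 1 = 0
Step 3: Evaluate root node
  0 OR 0 = 0

0


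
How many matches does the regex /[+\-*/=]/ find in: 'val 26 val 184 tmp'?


Pattern: /[+\-*/=]/ (operators)
Input: 'val 26 val 184 tmp'
Scanning for matches:
Total matches: 0

0


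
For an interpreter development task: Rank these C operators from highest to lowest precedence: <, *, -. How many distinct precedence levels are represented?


Looking up precedence for each operator:
  < -> precedence 4
  * -> precedence 6
  - -> precedence 5
Sorted highest to lowest: *, -, <
Distinct precedence values: [6, 5, 4]
Number of distinct levels: 3

3


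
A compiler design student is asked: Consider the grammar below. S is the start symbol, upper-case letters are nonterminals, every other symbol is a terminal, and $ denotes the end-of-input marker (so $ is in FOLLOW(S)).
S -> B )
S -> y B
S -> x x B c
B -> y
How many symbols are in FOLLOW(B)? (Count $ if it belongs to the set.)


S is the start symbol and does not occur in any rule body, so FOLLOW(S) = {$}.
Examining every occurrence of B in a rule body:
  S -> B ) : B is followed by terminal ')' -> add ')'
  S -> y B : B is at the right end -> add FOLLOW(S) = {$}
  S -> x x B c : B is followed by terminal 'c' -> add 'c'
  B -> y : B does not occur in the body -> contributes nothing
FOLLOW(B) = {), c, $}
Count: 3

3


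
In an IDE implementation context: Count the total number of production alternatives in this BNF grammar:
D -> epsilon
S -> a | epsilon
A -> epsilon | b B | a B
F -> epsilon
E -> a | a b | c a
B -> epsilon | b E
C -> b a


Counting alternatives per rule:
  D: 1 alternative(s)
  S: 2 alternative(s)
  A: 3 alternative(s)
  F: 1 alternative(s)
  E: 3 alternative(s)
  B: 2 alternative(s)
  C: 1 alternative(s)
Sum: 1 + 2 + 3 + 1 + 3 + 2 + 1 = 13

13


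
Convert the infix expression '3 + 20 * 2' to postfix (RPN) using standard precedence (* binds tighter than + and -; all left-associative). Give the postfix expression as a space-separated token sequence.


Applying the shunting-yard algorithm:
  Operand 3 -> output
  Push '+' onto operator stack -> op-stack: [+]
  Operand 20 -> output
  Push '*' onto operator stack -> op-stack: [+, *]
  Operand 2 -> output
  End of input: pop '*' to output
  End of input: pop '+' to output
Postfix result: 3 20 2 * +

3 20 2 * +


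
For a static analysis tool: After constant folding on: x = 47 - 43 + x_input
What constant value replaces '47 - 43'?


Identifying constant sub-expression:
  Original: x = 47 - 43 + x_input
  47 and 43 are both compile-time constants
  Evaluating: 47 - 43 = 4
  After folding: x = 4 + x_input

4


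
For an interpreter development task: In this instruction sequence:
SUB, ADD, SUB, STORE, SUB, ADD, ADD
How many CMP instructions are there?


Scanning instruction sequence for CMP:
  Position 1: SUB
  Position 2: ADD
  Position 3: SUB
  Position 4: STORE
  Position 5: SUB
  Position 6: ADD
  Position 7: ADD
Matches at positions: []
Total CMP count: 0

0


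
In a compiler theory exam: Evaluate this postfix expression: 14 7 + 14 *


Processing tokens left to right:
Push 14, Push 7
Pop 14 and 7, compute 14 + 7 = 21, push 21
Push 14
Pop 21 and 14, compute 21 * 14 = 294, push 294
Stack result: 294

294


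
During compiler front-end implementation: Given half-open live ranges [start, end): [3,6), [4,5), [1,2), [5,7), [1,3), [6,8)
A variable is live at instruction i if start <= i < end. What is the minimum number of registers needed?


Live ranges:
  Var0: [3, 6)
  Var1: [4, 5)
  Var2: [1, 2)
  Var3: [5, 7)
  Var4: [1, 3)
  Var5: [6, 8)
Sweep-line events (position, delta, active):
  pos=1 start -> active=1
  pos=1 start -> active=2
  pos=2 end -> active=1
  pos=3 end -> active=0
  pos=3 start -> active=1
  pos=4 start -> active=2
  pos=5 end -> active=1
  pos=5 start -> active=2
  pos=6 end -> active=1
  pos=6 start -> active=2
  pos=7 end -> active=1
  pos=8 end -> active=0
Maximum simultaneous active: 2
Minimum registers needed: 2

2


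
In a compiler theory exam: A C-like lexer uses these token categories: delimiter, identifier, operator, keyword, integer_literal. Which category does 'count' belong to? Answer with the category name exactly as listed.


Token: 'count'
Checking categories:
  identifier: YES
  integer_literal: no
  operator: no
  keyword: no
  delimiter: no
Category: identifier

identifier


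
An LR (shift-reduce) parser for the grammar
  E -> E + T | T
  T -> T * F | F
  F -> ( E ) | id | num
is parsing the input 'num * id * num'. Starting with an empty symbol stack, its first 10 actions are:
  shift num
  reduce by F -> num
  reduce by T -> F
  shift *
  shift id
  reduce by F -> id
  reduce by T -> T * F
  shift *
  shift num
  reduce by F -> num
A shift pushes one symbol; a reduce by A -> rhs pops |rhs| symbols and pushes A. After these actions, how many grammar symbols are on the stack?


Tracking the symbol stack through each action:
  Action 1: shift 'num' : push -> stack = [num] (size 1)
  Action 2: reduce by F -> num : pop 1, push F -> stack = [F] (size 1)
  Action 3: reduce by T -> F : pop 1, push T -> stack = [T] (size 1)
  Action 4: shift '*' : push -> stack = [T, *] (size 2)
  Action 5: shift 'id' : push -> stack = [T, *, id] (size 3)
  Action 6: reduce by F -> id : pop 1, push F -> stack = [T, *, F] (size 3)
  Action 7: reduce by T -> T * F : pop 3, push T -> stack = [T] (size 1)
  Action 8: shift '*' : push -> stack = [T, *] (size 2)
  Action 9: shift 'num' : push -> stack = [T, *, num] (size 3)
  Action 10: reduce by F -> num : pop 1, push F -> stack = [T, *, F] (size 3)
Final stack size: 3

3


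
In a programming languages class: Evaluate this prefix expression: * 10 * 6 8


Parsing prefix expression: * 10 * 6 8
Step 1: Innermost operation '* 6 8'
  6 * 8 = 48
Step 2: Outer operation '* 10 [48]'
  10 * 48 = 480

480


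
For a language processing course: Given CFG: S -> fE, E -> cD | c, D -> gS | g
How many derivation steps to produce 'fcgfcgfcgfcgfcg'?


Grammar: S -> fE, E -> cD | c, D -> gS | g
Deriving 'fcgfcgfcgfcgfcg':
Step 1: S -> fE => fE
Step 2: E -> cD => fcD
Step 3: D -> gS => fcgS
Step 4: S -> fE => fcgfE
Step 5: E -> cD => fcgfcD
Step 6: D -> gS => fcgfcgS
Step 7: S -> fE => fcgfcgfE
Step 8: E -> cD => fcgfcgfcD
Step 9: D -> gS => fcgfcgfcgS
Step 10: S -> fE => fcgfcgfcgfE
Step 11: E -> cD => fcgfcgfcgfcD
Step 12: D -> gS => fcgfcgfcgfcgS
Step 13: S -> fE => fcgfcgfcgfcgfE
Step 14: E -> cD => fcgfcgfcgfcgfcD
Step 15: D -> g => fcgfcgfcgfcgfcg
Total derivation steps: 15

15


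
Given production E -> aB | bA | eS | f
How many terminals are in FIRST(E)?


Production: E -> aB | bA | eS | f
Examining each alternative for leading terminals:
  E -> aB : first terminal = 'a'
  E -> bA : first terminal = 'b'
  E -> eS : first terminal = 'e'
  E -> f : first terminal = 'f'
FIRST(E) = {a, b, e, f}
Count: 4

4


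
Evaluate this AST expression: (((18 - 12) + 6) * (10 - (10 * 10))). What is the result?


Expression: (((18 - 12) + 6) * (10 - (10 * 10)))
Evaluating step by step:
  18 - 12 = 6
  6 + 6 = 12
  10 * 10 = 100
  10 - 100 = -90
  12 * -90 = -1080
Result: -1080

-1080


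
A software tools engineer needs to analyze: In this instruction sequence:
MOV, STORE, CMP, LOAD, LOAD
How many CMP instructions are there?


Scanning instruction sequence for CMP:
  Position 1: MOV
  Position 2: STORE
  Position 3: CMP <- MATCH
  Position 4: LOAD
  Position 5: LOAD
Matches at positions: [3]
Total CMP count: 1

1


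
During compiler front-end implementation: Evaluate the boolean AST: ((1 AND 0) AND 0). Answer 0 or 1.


Step 1: Evaluate inner node
  1 AND 0 = 0
Step 2: Evaluate root node
  0 AND 0 = 0

0


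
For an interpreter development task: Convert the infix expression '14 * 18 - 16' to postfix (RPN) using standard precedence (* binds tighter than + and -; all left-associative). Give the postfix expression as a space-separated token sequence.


Applying the shunting-yard algorithm:
  Operand 14 -> output
  Push '*' onto operator stack -> op-stack: [*]
  Operand 18 -> output
  See '-' (prec 1); top '*' (prec 2) >= it -> pop '*' to output
  Push '-' onto operator stack -> op-stack: [-]
  Operand 16 -> output
  End of input: pop '-' to output
Postfix result: 14 18 * 16 -

14 18 * 16 -


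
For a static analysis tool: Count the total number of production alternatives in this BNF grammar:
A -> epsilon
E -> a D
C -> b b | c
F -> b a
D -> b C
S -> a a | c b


Counting alternatives per rule:
  A: 1 alternative(s)
  E: 1 alternative(s)
  C: 2 alternative(s)
  F: 1 alternative(s)
  D: 1 alternative(s)
  S: 2 alternative(s)
Sum: 1 + 1 + 2 + 1 + 1 + 2 = 8

8


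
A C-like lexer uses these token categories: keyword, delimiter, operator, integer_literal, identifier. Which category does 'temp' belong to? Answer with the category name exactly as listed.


Token: 'temp'
Checking categories:
  identifier: YES
  integer_literal: no
  operator: no
  keyword: no
  delimiter: no
Category: identifier

identifier


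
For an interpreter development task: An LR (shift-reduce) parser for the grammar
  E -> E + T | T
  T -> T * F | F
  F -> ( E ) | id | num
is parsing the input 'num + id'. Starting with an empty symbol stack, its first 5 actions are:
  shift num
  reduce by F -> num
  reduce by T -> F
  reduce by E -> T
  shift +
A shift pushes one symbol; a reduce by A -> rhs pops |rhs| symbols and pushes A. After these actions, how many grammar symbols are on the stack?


Tracking the symbol stack through each action:
  Action 1: shift 'num' : push -> stack = [num] (size 1)
  Action 2: reduce by F -> num : pop 1, push F -> stack = [F] (size 1)
  Action 3: reduce by T -> F : pop 1, push T -> stack = [T] (size 1)
  Action 4: reduce by E -> T : pop 1, push E -> stack = [E] (size 1)
  Action 5: shift '+' : push -> stack = [E, +] (size 2)
Final stack size: 2

2


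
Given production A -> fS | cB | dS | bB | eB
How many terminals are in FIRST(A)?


Production: A -> fS | cB | dS | bB | eB
Examining each alternative for leading terminals:
  A -> fS : first terminal = 'f'
  A -> cB : first terminal = 'c'
  A -> dS : first terminal = 'd'
  A -> bB : first terminal = 'b'
  A -> eB : first terminal = 'e'
FIRST(A) = {b, c, d, e, f}
Count: 5

5


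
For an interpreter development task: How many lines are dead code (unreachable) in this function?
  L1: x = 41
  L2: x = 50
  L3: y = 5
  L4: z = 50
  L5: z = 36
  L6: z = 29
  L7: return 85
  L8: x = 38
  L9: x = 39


Analyzing control flow:
  L1: reachable (before return)
  L2: reachable (before return)
  L3: reachable (before return)
  L4: reachable (before return)
  L5: reachable (before return)
  L6: reachable (before return)
  L7: reachable (return statement)
  L8: DEAD (after return at L7)
  L9: DEAD (after return at L7)
Return at L7, total lines = 9
Dead lines: L8 through L9
Count: 2

2


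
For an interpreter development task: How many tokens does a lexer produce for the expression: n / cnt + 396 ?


Scanning 'n / cnt + 396'
Token 1: 'n' -> identifier
Token 2: '/' -> operator
Token 3: 'cnt' -> identifier
Token 4: '+' -> operator
Token 5: '396' -> integer_literal
Total tokens: 5

5


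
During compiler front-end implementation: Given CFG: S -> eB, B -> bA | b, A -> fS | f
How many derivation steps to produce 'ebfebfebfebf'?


Grammar: S -> eB, B -> bA | b, A -> fS | f
Deriving 'ebfebfebfebf':
Step 1: S -> eB => eB
Step 2: B -> bA => ebA
Step 3: A -> fS => ebfS
Step 4: S -> eB => ebfeB
Step 5: B -> bA => ebfebA
Step 6: A -> fS => ebfebfS
Step 7: S -> eB => ebfebfeB
Step 8: B -> bA => ebfebfebA
Step 9: A -> fS => ebfebfebfS
Step 10: S -> eB => ebfebfebfeB
Step 11: B -> bA => ebfebfebfebA
Step 12: A -> f => ebfebfebfebf
Total derivation steps: 12

12


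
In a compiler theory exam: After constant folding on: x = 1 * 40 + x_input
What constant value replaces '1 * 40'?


Identifying constant sub-expression:
  Original: x = 1 * 40 + x_input
  1 and 40 are both compile-time constants
  Evaluating: 1 * 40 = 40
  After folding: x = 40 + x_input

40


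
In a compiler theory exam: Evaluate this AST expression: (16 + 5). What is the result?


Expression: (16 + 5)
Evaluating step by step:
  16 + 5 = 21
Result: 21

21


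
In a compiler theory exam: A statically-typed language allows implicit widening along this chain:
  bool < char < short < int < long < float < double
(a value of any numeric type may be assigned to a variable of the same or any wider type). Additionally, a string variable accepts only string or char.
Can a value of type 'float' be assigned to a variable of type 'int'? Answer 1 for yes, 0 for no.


Target variable type: int
Source value type: float
Numeric ranks: float=5, int=3
Widening allowed iff rank(source) <= rank(target): 5 <= 3? No
Result: 0

0


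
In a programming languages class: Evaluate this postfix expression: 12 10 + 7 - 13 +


Processing tokens left to right:
Push 12, Push 10
Pop 12 and 10, compute 12 + 10 = 22, push 22
Push 7
Pop 22 and 7, compute 22 - 7 = 15, push 15
Push 13
Pop 15 and 13, compute 15 + 13 = 28, push 28
Stack result: 28

28


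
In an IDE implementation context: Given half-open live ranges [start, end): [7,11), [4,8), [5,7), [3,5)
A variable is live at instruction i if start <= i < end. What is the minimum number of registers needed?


Live ranges:
  Var0: [7, 11)
  Var1: [4, 8)
  Var2: [5, 7)
  Var3: [3, 5)
Sweep-line events (position, delta, active):
  pos=3 start -> active=1
  pos=4 start -> active=2
  pos=5 end -> active=1
  pos=5 start -> active=2
  pos=7 end -> active=1
  pos=7 start -> active=2
  pos=8 end -> active=1
  pos=11 end -> active=0
Maximum simultaneous active: 2
Minimum registers needed: 2

2


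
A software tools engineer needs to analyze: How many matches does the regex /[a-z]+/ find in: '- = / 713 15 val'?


Pattern: /[a-z]+/ (identifiers)
Input: '- = / 713 15 val'
Scanning for matches:
  Match 1: 'val'
Total matches: 1

1


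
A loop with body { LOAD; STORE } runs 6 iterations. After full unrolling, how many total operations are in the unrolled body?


Loop body operations: LOAD, STORE (2 ops per iteration)
Unrolling 6 iterations:
  Iteration 1: LOAD, STORE (2 ops)
  Iteration 2: LOAD, STORE (2 ops)
  Iteration 3: LOAD, STORE (2 ops)
  Iteration 4: LOAD, STORE (2 ops)
  Iteration 5: LOAD, STORE (2 ops)
  Iteration 6: LOAD, STORE (2 ops)
Total: 6 iterations * 2 ops/iter = 12 operations

12


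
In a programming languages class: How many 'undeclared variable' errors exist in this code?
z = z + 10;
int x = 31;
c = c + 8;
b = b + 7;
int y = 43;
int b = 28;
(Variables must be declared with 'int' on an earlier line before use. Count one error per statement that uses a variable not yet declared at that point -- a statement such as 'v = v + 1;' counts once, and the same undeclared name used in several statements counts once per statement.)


Scanning code line by line:
  Line 1: use 'z' -> ERROR (undeclared)
  Line 2: declare 'x' -> declared = ['x']
  Line 3: use 'c' -> ERROR (undeclared)
  Line 4: use 'b' -> ERROR (undeclared)
  Line 5: declare 'y' -> declared = ['x', 'y']
  Line 6: declare 'b' -> declared = ['b', 'x', 'y']
Total undeclared variable errors: 3

3


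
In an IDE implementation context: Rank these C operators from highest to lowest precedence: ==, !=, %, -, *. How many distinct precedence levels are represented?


Looking up precedence for each operator:
  == -> precedence 3
  != -> precedence 3
  % -> precedence 6
  - -> precedence 5
  * -> precedence 6
Sorted highest to lowest: %, *, -, ==, !=
Distinct precedence values: [6, 5, 3]
Number of distinct levels: 3

3


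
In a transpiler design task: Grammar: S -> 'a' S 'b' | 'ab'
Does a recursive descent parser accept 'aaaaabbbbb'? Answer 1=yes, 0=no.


Grammar accepts strings of the form a^n b^n (n >= 1)
Word: 'aaaaabbbbb'
Counting: 5 a's and 5 b's
Check: 5 == 5? Yes
Derivation (S -> aSb applied 4 time(s), then S -> ab): S => aSb => aaSbb => aaaSbbb => aaaaSbbbb => aaaaabbbbb
Accepted

1


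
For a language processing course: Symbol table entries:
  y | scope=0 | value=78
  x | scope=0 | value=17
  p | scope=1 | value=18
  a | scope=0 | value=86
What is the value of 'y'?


Searching symbol table for 'y':
  y | scope=0 | value=78 <- MATCH
  x | scope=0 | value=17
  p | scope=1 | value=18
  a | scope=0 | value=86
Found 'y' at scope 0 with value 78

78


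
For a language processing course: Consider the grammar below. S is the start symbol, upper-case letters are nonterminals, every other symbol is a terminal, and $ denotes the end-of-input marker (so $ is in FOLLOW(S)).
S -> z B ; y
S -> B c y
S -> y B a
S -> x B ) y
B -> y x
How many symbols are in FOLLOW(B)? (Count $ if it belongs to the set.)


S is the start symbol and does not occur in any rule body, so FOLLOW(S) = {$}.
Examining every occurrence of B in a rule body:
  S -> z B ; y : B is followed by terminal ';' -> add ';'
  S -> B c y : B is followed by terminal 'c' -> add 'c'
  S -> y B a : B is followed by terminal 'a' -> add 'a'
  S -> x B ) y : B is followed by terminal ')' -> add ')'
  B -> y x : B does not occur in the body -> contributes nothing
FOLLOW(B) = {), ;, a, c}
Count: 4

4


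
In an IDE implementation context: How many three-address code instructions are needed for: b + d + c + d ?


Expression: b + d + c + d
Generating three-address code (respecting * over +/- precedence):
  Instruction 1: t1 = b + d
  Instruction 2: t2 = t1 + c
  Instruction 3: t3 = t2 + d
Total instructions: 3

3


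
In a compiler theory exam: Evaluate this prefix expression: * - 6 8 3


Parsing prefix expression: * - 6 8 3
Step 1: Innermost operation '- 6 8'
  6 - 8 = -2
Step 2: Outer operation '* [-2] 3'
  -2 * 3 = -6

-6


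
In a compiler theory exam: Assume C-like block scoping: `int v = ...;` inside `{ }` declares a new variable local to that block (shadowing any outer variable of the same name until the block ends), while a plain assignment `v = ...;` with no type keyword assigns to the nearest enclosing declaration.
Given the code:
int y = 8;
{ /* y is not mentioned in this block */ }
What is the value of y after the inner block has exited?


Analyzing scoping rules:
Outer scope: declares y = 8
Inner block: y is neither redeclared nor assigned -> unchanged
After the block -> 8
Result: 8

8


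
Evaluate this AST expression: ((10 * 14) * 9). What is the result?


Expression: ((10 * 14) * 9)
Evaluating step by step:
  10 * 14 = 140
  140 * 9 = 1260
Result: 1260

1260


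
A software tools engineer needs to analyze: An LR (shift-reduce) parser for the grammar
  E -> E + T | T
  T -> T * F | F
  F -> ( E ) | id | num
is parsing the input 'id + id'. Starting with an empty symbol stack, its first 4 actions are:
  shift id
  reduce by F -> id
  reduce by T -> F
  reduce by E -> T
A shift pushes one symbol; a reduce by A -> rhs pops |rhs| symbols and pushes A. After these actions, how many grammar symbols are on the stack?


Tracking the symbol stack through each action:
  Action 1: shift 'id' : push -> stack = [id] (size 1)
  Action 2: reduce by F -> id : pop 1, push F -> stack = [F] (size 1)
  Action 3: reduce by T -> F : pop 1, push T -> stack = [T] (size 1)
  Action 4: reduce by E -> T : pop 1, push E -> stack = [E] (size 1)
Final stack size: 1

1


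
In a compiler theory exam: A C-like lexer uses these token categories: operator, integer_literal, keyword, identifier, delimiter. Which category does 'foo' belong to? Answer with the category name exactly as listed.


Token: 'foo'
Checking categories:
  identifier: YES
  integer_literal: no
  operator: no
  keyword: no
  delimiter: no
Category: identifier

identifier


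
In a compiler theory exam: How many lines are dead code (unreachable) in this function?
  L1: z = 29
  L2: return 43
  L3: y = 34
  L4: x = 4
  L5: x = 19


Analyzing control flow:
  L1: reachable (before return)
  L2: reachable (return statement)
  L3: DEAD (after return at L2)
  L4: DEAD (after return at L2)
  L5: DEAD (after return at L2)
Return at L2, total lines = 5
Dead lines: L3 through L5
Count: 3

3


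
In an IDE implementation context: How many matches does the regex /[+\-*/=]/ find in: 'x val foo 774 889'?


Pattern: /[+\-*/=]/ (operators)
Input: 'x val foo 774 889'
Scanning for matches:
Total matches: 0

0


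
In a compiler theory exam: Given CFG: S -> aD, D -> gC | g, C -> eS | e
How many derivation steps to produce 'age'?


Grammar: S -> aD, D -> gC | g, C -> eS | e
Deriving 'age':
Step 1: S -> aD => aD
Step 2: D -> gC => agC
Step 3: C -> e => age
Total derivation steps: 3

3


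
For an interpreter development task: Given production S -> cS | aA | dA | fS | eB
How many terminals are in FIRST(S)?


Production: S -> cS | aA | dA | fS | eB
Examining each alternative for leading terminals:
  S -> cS : first terminal = 'c'
  S -> aA : first terminal = 'a'
  S -> dA : first terminal = 'd'
  S -> fS : first terminal = 'f'
  S -> eB : first terminal = 'e'
FIRST(S) = {a, c, d, e, f}
Count: 5

5


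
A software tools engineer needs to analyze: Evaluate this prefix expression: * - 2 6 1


Parsing prefix expression: * - 2 6 1
Step 1: Innermost operation '- 2 6'
  2 - 6 = -4
Step 2: Outer operation '* [-4] 1'
  -4 * 1 = -4

-4


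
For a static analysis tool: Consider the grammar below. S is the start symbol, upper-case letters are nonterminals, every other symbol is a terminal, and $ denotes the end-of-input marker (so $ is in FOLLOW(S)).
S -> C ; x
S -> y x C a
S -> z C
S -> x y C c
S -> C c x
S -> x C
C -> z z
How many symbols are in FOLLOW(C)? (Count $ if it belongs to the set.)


S is the start symbol and does not occur in any rule body, so FOLLOW(S) = {$}.
Examining every occurrence of C in a rule body:
  S -> C ; x : C is followed by terminal ';' -> add ';'
  S -> y x C a : C is followed by terminal 'a' -> add 'a'
  S -> z C : C is at the right end -> add FOLLOW(S) = {$}
  S -> x y C c : C is followed by terminal 'c' -> add 'c'
  S -> C c x : C is followed by terminal 'c' -> add 'c' (already in the set)
  S -> x C : C is at the right end -> add FOLLOW(S) = {$} (already in the set)
  C -> z z : C does not occur in the body -> contributes nothing
FOLLOW(C) = {;, a, c, $}
Count: 4

4


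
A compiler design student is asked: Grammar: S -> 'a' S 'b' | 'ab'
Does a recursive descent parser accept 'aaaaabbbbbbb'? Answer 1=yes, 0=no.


Grammar accepts strings of the form a^n b^n (n >= 1)
Word: 'aaaaabbbbbbb'
Counting: 5 a's and 7 b's
Check: 5 == 7? No
Mismatch: a-count != b-count
Rejected

0


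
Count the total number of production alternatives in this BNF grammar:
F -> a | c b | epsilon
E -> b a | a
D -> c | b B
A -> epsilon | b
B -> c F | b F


Counting alternatives per rule:
  F: 3 alternative(s)
  E: 2 alternative(s)
  D: 2 alternative(s)
  A: 2 alternative(s)
  B: 2 alternative(s)
Sum: 3 + 2 + 2 + 2 + 2 = 11

11


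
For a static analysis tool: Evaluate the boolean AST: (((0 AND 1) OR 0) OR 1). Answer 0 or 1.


Step 1: Evaluate inner node
  0 AND 1 = 0
Step 2: Evaluate next node
  0 OR 0 = 0
Step 3: Evaluate root node
  0 OR 1 = 1

1


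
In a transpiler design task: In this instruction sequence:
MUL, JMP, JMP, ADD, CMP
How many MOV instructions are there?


Scanning instruction sequence for MOV:
  Position 1: MUL
  Position 2: JMP
  Position 3: JMP
  Position 4: ADD
  Position 5: CMP
Matches at positions: []
Total MOV count: 0

0


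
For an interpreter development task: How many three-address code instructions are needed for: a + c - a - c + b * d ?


Expression: a + c - a - c + b * d
Generating three-address code (respecting * over +/- precedence):
  Instruction 1: t1 = b * d
  Instruction 2: t2 = a + c
  Instruction 3: t3 = t2 - a
  Instruction 4: t4 = t3 - c
  Instruction 5: t5 = t4 + t1
Total instructions: 5

5


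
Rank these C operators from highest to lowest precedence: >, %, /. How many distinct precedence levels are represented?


Looking up precedence for each operator:
  > -> precedence 4
  % -> precedence 6
  / -> precedence 6
Sorted highest to lowest: %, /, >
Distinct precedence values: [6, 4]
Number of distinct levels: 2

2


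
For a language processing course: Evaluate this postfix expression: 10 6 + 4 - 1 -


Processing tokens left to right:
Push 10, Push 6
Pop 10 and 6, compute 10 + 6 = 16, push 16
Push 4
Pop 16 and 4, compute 16 - 4 = 12, push 12
Push 1
Pop 12 and 1, compute 12 - 1 = 11, push 11
Stack result: 11

11


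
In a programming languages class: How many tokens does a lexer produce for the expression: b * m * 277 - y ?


Scanning 'b * m * 277 - y'
Token 1: 'b' -> identifier
Token 2: '*' -> operator
Token 3: 'm' -> identifier
Token 4: '*' -> operator
Token 5: '277' -> integer_literal
Token 6: '-' -> operator
Token 7: 'y' -> identifier
Total tokens: 7

7


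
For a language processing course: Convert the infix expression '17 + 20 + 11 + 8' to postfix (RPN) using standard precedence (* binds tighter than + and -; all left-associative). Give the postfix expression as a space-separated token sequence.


Applying the shunting-yard algorithm:
  Operand 17 -> output
  Push '+' onto operator stack -> op-stack: [+]
  Operand 20 -> output
  See '+' (prec 1); top '+' (prec 1) >= it -> pop '+' to output
  Push '+' onto operator stack -> op-stack: [+]
  Operand 11 -> output
  See '+' (prec 1); top '+' (prec 1) >= it -> pop '+' to output
  Push '+' onto operator stack -> op-stack: [+]
  Operand 8 -> output
  End of input: pop '+' to output
Postfix result: 17 20 + 11 + 8 +

17 20 + 11 + 8 +


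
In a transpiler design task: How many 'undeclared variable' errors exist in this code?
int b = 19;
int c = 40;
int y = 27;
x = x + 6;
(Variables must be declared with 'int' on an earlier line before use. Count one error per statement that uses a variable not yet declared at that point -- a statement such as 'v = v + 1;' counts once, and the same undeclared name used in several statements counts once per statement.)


Scanning code line by line:
  Line 1: declare 'b' -> declared = ['b']
  Line 2: declare 'c' -> declared = ['b', 'c']
  Line 3: declare 'y' -> declared = ['b', 'c', 'y']
  Line 4: use 'x' -> ERROR (undeclared)
Total undeclared variable errors: 1

1


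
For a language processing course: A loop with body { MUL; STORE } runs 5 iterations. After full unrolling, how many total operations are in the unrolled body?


Loop body operations: MUL, STORE (2 ops per iteration)
Unrolling 5 iterations:
  Iteration 1: MUL, STORE (2 ops)
  Iteration 2: MUL, STORE (2 ops)
  Iteration 3: MUL, STORE (2 ops)
  Iteration 4: MUL, STORE (2 ops)
  Iteration 5: MUL, STORE (2 ops)
Total: 5 iterations * 2 ops/iter = 10 operations

10


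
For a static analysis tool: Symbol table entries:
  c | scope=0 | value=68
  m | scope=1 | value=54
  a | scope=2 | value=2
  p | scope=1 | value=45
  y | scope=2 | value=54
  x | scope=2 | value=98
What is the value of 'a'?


Searching symbol table for 'a':
  c | scope=0 | value=68
  m | scope=1 | value=54
  a | scope=2 | value=2 <- MATCH
  p | scope=1 | value=45
  y | scope=2 | value=54
  x | scope=2 | value=98
Found 'a' at scope 2 with value 2

2


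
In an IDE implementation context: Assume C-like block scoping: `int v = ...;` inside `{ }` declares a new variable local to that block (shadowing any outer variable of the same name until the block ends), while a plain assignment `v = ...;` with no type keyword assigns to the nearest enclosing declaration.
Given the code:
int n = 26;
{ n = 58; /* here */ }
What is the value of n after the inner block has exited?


Analyzing scoping rules:
Outer scope: declares n = 26
Inner block: 'n = 58;' has no type keyword, so it is an assignment to the outer n (no shadowing)
The assignment changed the outer variable itself, so the new value persists after the block -> 58
Result: 58

58


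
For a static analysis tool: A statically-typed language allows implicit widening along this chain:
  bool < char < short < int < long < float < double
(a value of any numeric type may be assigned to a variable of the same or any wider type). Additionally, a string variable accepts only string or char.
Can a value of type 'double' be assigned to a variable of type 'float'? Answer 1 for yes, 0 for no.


Target variable type: float
Source value type: double
Numeric ranks: double=6, float=5
Widening allowed iff rank(source) <= rank(target): 6 <= 5? No
Result: 0

0


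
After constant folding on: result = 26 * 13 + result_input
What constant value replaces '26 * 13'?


Identifying constant sub-expression:
  Original: result = 26 * 13 + result_input
  26 and 13 are both compile-time constants
  Evaluating: 26 * 13 = 338
  After folding: result = 338 + result_input

338


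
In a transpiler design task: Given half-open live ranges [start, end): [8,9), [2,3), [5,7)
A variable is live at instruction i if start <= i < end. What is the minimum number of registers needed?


Live ranges:
  Var0: [8, 9)
  Var1: [2, 3)
  Var2: [5, 7)
Sweep-line events (position, delta, active):
  pos=2 start -> active=1
  pos=3 end -> active=0
  pos=5 start -> active=1
  pos=7 end -> active=0
  pos=8 start -> active=1
  pos=9 end -> active=0
Maximum simultaneous active: 1
Minimum registers needed: 1

1
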